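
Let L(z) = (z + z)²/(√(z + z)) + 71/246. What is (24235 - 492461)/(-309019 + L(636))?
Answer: 8756096056436388/5654281496157241 + 72084658783104*√318/5654281496157241 ≈ 1.7759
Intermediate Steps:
L(z) = 71/246 + 2*√2*z^(3/2) (L(z) = (2*z)²/(√(2*z)) + 71*(1/246) = (4*z²)/((√2*√z)) + 71/246 = (4*z²)*(√2/(2*√z)) + 71/246 = 2*√2*z^(3/2) + 71/246 = 71/246 + 2*√2*z^(3/2))
(24235 - 492461)/(-309019 + L(636)) = (24235 - 492461)/(-309019 + (71/246 + 2*√2*636^(3/2))) = -468226/(-309019 + (71/246 + 2*√2*(1272*√159))) = -468226/(-309019 + (71/246 + 2544*√318)) = -468226/(-76018603/246 + 2544*√318)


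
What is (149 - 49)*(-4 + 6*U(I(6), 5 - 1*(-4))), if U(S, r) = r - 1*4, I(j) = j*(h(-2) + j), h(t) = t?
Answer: 2600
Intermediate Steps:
I(j) = j*(-2 + j)
U(S, r) = -4 + r (U(S, r) = r - 4 = -4 + r)
(149 - 49)*(-4 + 6*U(I(6), 5 - 1*(-4))) = (149 - 49)*(-4 + 6*(-4 + (5 - 1*(-4)))) = 100*(-4 + 6*(-4 + (5 + 4))) = 100*(-4 + 6*(-4 + 9)) = 100*(-4 + 6*5) = 100*(-4 + 30) = 100*26 = 2600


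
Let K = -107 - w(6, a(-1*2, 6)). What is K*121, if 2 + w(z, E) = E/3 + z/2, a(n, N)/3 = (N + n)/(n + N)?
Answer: -13189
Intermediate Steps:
a(n, N) = 3 (a(n, N) = 3*((N + n)/(n + N)) = 3*((N + n)/(N + n)) = 3*1 = 3)
w(z, E) = -2 + z/2 + E/3 (w(z, E) = -2 + (E/3 + z/2) = -2 + (z/2 + E/3) = -2 + z/2 + E/3)
K = -109 (K = -107 - (-2 + (½)*6 + (⅓)*3) = -107 - (-2 + 3 + 1) = -107 - 1*2 = -107 - 2 = -109)
K*121 = -109*121 = -13189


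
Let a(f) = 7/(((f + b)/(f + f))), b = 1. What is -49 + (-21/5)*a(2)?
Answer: -441/5 ≈ -88.200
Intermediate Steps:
a(f) = 14*f/(1 + f) (a(f) = 7/(((f + 1)/(f + f))) = 7/(((1 + f)/((2*f)))) = 7/(((1 + f)*(1/(2*f)))) = 7/(((1 + f)/(2*f))) = 7*(2*f/(1 + f)) = 14*f/(1 + f))
-49 + (-21/5)*a(2) = -49 + (-21/5)*(14*2/(1 + 2)) = -49 + (-21*1/5)*(14*2/3) = -49 - 294*2/(5*3) = -49 - 21/5*28/3 = -49 - 196/5 = -441/5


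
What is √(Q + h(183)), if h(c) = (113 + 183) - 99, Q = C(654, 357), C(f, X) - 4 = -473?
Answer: 4*I*√17 ≈ 16.492*I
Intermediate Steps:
C(f, X) = -469 (C(f, X) = 4 - 473 = -469)
Q = -469
h(c) = 197 (h(c) = 296 - 99 = 197)
√(Q + h(183)) = √(-469 + 197) = √(-272) = 4*I*√17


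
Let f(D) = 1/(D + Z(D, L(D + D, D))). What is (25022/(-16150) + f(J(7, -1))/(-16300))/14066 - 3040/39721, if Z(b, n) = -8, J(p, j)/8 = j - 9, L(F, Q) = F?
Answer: -1803636035353743/23532653509851200 ≈ -0.076644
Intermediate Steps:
J(p, j) = -72 + 8*j (J(p, j) = 8*(j - 9) = 8*(-9 + j) = -72 + 8*j)
f(D) = 1/(-8 + D) (f(D) = 1/(D - 8) = 1/(-8 + D))
(25022/(-16150) + f(J(7, -1))/(-16300))/14066 - 3040/39721 = (25022/(-16150) + 1/((-8 + (-72 + 8*(-1)))*(-16300)))/14066 - 3040/39721 = (25022*(-1/16150) - 1/16300/(-8 + (-72 - 8)))*(1/14066) - 3040*1/39721 = (-12511/8075 - 1/16300/(-8 - 80))*(1/14066) - 3040/39721 = (-12511/8075 - 1/16300/(-88))*(1/14066) - 3040/39721 = (-12511/8075 - 1/88*(-1/16300))*(1/14066) - 3040/39721 = (-12511/8075 + 1/1434400)*(1/14066) - 3040/39721 = -717830813/463311200*1/14066 - 3040/39721 = -717830813/6516935339200 - 3040/39721 = -1803636035353743/23532653509851200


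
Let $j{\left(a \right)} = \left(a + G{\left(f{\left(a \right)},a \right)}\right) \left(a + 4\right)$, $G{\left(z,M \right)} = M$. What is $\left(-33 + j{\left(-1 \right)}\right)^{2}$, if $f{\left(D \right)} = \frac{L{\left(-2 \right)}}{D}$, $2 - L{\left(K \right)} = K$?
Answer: $1521$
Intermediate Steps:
$L{\left(K \right)} = 2 - K$
$f{\left(D \right)} = \frac{4}{D}$ ($f{\left(D \right)} = \frac{2 - -2}{D} = \frac{2 + 2}{D} = \frac{4}{D}$)
$j{\left(a \right)} = 2 a \left(4 + a\right)$ ($j{\left(a \right)} = \left(a + a\right) \left(a + 4\right) = 2 a \left(4 + a\right)$)
$\left(-33 + j{\left(-1 \right)}\right)^{2} = \left(-33 + 2 \left(-1\right) \left(4 - 1\right)\right)^{2} = \left(-33 + 2 \left(-1\right) 3\right)^{2} = \left(-33 - 6\right)^{2} = \left(-39\right)^{2} = 1521$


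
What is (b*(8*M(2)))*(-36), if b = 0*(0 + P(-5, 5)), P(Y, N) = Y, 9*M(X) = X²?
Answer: 0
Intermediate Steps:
M(X) = X²/9
b = 0 (b = 0*(0 - 5) = 0*(-5) = 0)
(b*(8*M(2)))*(-36) = (0*(8*((⅑)*2²)))*(-36) = (0*(8*((⅑)*4)))*(-36) = (0*(8*(4/9)))*(-36) = (0*(32/9))*(-36) = 0*(-36) = 0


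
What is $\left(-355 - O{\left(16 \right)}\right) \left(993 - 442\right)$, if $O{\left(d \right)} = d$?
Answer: $-204421$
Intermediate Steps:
$\left(-355 - O{\left(16 \right)}\right) \left(993 - 442\right) = \left(-355 - 16\right) \left(993 - 442\right) = \left(-355 - 16\right) 551 = \left(-371\right) 551 = -204421$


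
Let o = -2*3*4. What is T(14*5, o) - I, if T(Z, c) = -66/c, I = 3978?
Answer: -15901/4 ≈ -3975.3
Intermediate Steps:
o = -24 (o = -6*4 = -24)
T(14*5, o) - I = -66/(-24) - 1*3978 = -66*(-1/24) - 3978 = 11/4 - 3978 = -15901/4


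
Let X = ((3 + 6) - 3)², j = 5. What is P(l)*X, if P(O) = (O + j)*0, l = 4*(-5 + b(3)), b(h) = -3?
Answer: 0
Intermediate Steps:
l = -32 (l = 4*(-5 - 3) = 4*(-8) = -32)
X = 36 (X = (9 - 3)² = 6² = 36)
P(O) = 0 (P(O) = (O + 5)*0 = (5 + O)*0 = 0)
P(l)*X = 0*36 = 0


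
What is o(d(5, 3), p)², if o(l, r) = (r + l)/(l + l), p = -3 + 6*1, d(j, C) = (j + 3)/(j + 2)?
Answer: 841/256 ≈ 3.2852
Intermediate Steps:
d(j, C) = (3 + j)/(2 + j)
p = 3 (p = -3 + 6 = 3)
o(l, r) = (l + r)/(2*l) (o(l, r) = (l + r)/((2*l)) = (l + r)*(1/(2*l)) = (l + r)/(2*l))
o(d(5, 3), p)² = (((3 + 5)/(2 + 5) + 3)/(2*(((3 + 5)/(2 + 5)))))² = ((8/7 + 3)/(2*((8/7))))² = (((⅐)*8 + 3)/(2*(((⅐)*8))))² = ((8/7 + 3)/(2*(8/7)))² = ((½)*(7/8)*(29/7))² = (29/16)² = 841/256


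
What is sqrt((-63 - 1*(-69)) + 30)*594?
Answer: 3564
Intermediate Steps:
sqrt((-63 - 1*(-69)) + 30)*594 = sqrt((-63 + 69) + 30)*594 = sqrt(6 + 30)*594 = sqrt(36)*594 = 6*594 = 3564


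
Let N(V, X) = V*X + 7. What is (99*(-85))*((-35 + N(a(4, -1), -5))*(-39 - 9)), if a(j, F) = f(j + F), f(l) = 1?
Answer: -13329360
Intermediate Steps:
a(j, F) = 1
N(V, X) = 7 + V*X
(99*(-85))*((-35 + N(a(4, -1), -5))*(-39 - 9)) = (99*(-85))*((-35 + (7 + 1*(-5)))*(-39 - 9)) = -8415*(-35 + (7 - 5))*(-48) = -8415*(-35 + 2)*(-48) = -(-277695)*(-48) = -8415*1584 = -13329360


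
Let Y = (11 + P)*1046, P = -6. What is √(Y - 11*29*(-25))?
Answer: √13205 ≈ 114.91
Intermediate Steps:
Y = 5230 (Y = (11 - 6)*1046 = 5*1046 = 5230)
√(Y - 11*29*(-25)) = √(5230 - 11*29*(-25)) = √(5230 - 319*(-25)) = √(5230 + 7975) = √13205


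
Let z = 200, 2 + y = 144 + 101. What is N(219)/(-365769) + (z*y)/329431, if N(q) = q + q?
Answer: 5877360874/40165215813 ≈ 0.14633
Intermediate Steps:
N(q) = 2*q
y = 243 (y = -2 + (144 + 101) = -2 + 245 = 243)
N(219)/(-365769) + (z*y)/329431 = (2*219)/(-365769) + (200*243)/329431 = 438*(-1/365769) + 48600*(1/329431) = -146/121923 + 48600/329431 = 5877360874/40165215813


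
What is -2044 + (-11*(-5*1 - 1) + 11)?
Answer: -1967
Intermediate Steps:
-2044 + (-11*(-5*1 - 1) + 11) = -2044 + (-11*(-5 - 1) + 11) = -2044 + (-11*(-6) + 11) = -2044 + (66 + 11) = -2044 + 77 = -1967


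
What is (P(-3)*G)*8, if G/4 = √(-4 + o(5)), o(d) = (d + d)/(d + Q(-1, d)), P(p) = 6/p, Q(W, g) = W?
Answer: -32*I*√6 ≈ -78.384*I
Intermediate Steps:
o(d) = 2*d/(-1 + d) (o(d) = (d + d)/(d - 1) = (2*d)/(-1 + d) = 2*d/(-1 + d))
G = 2*I*√6 (G = 4*√(-4 + 2*5/(-1 + 5)) = 4*√(-4 + 2*5/4) = 4*√(-4 + 2*5*(¼)) = 4*√(-4 + 5/2) = 4*√(-3/2) = 4*(I*√6/2) = 2*I*√6 ≈ 4.899*I)
(P(-3)*G)*8 = ((6/(-3))*(2*I*√6))*8 = ((6*(-⅓))*(2*I*√6))*8 = -4*I*√6*8 = -32*I*√6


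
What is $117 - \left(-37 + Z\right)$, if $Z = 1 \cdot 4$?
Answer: $150$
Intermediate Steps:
$Z = 4$
$117 - \left(-37 + Z\right) = 117 - \left(-37 + 4\right) = 117 - -33 = 117 + 33 = 150$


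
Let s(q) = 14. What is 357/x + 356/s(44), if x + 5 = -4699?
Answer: 5679/224 ≈ 25.353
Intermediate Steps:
x = -4704 (x = -5 - 4699 = -4704)
357/x + 356/s(44) = 357/(-4704) + 356/14 = 357*(-1/4704) + 356*(1/14) = -17/224 + 178/7 = 5679/224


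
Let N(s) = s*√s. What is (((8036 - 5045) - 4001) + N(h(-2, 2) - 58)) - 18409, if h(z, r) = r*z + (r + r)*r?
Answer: -19419 - 162*I*√6 ≈ -19419.0 - 396.82*I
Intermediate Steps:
h(z, r) = 2*r² + r*z (h(z, r) = r*z + (2*r)*r = r*z + 2*r² = 2*r² + r*z)
N(s) = s^(3/2)
(((8036 - 5045) - 4001) + N(h(-2, 2) - 58)) - 18409 = (((8036 - 5045) - 4001) + (2*(-2 + 2*2) - 58)^(3/2)) - 18409 = ((2991 - 4001) + (2*(-2 + 4) - 58)^(3/2)) - 18409 = (-1010 + (2*2 - 58)^(3/2)) - 18409 = (-1010 + (4 - 58)^(3/2)) - 18409 = (-1010 + (-54)^(3/2)) - 18409 = (-1010 - 162*I*√6) - 18409 = -19419 - 162*I*√6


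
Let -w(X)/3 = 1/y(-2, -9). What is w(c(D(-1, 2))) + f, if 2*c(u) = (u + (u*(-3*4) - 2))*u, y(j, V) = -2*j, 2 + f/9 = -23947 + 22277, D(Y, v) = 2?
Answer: -60195/4 ≈ -15049.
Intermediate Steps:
f = -15048 (f = -18 + 9*(-23947 + 22277) = -18 + 9*(-1670) = -18 - 15030 = -15048)
c(u) = u*(-2 - 11*u)/2 (c(u) = ((u + (u*(-3*4) - 2))*u)/2 = ((u + (u*(-12) - 2))*u)/2 = ((u + (-12*u - 2))*u)/2 = ((u + (-2 - 12*u))*u)/2 = ((-2 - 11*u)*u)/2 = (u*(-2 - 11*u))/2 = u*(-2 - 11*u)/2)
w(X) = -¾ (w(X) = -3/((-2*(-2))) = -3/4 = -3*¼ = -¾)
w(c(D(-1, 2))) + f = -¾ - 15048 = -60195/4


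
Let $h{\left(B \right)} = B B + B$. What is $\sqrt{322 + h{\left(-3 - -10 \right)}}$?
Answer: $3 \sqrt{42} \approx 19.442$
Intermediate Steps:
$h{\left(B \right)} = B + B^{2}$ ($h{\left(B \right)} = B^{2} + B = B + B^{2}$)
$\sqrt{322 + h{\left(-3 - -10 \right)}} = \sqrt{322 + \left(-3 - -10\right) \left(1 - -7\right)} = \sqrt{322 + \left(-3 + 10\right) \left(1 + \left(-3 + 10\right)\right)} = \sqrt{322 + 7 \left(1 + 7\right)} = \sqrt{322 + 7 \cdot 8} = \sqrt{322 + 56} = \sqrt{378} = 3 \sqrt{42}$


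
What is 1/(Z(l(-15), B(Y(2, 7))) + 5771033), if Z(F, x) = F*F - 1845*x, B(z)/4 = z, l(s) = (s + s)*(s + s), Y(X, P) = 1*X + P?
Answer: 1/6514613 ≈ 1.5350e-7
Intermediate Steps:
Y(X, P) = P + X (Y(X, P) = X + P = P + X)
l(s) = 4*s**2 (l(s) = (2*s)*(2*s) = 4*s**2)
B(z) = 4*z
Z(F, x) = F**2 - 1845*x
1/(Z(l(-15), B(Y(2, 7))) + 5771033) = 1/(((4*(-15)**2)**2 - 7380*(7 + 2)) + 5771033) = 1/(((4*225)**2 - 7380*9) + 5771033) = 1/((900**2 - 1845*36) + 5771033) = 1/((810000 - 66420) + 5771033) = 1/(743580 + 5771033) = 1/6514613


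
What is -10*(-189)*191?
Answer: 360990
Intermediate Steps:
-10*(-189)*191 = 1890*191 = 360990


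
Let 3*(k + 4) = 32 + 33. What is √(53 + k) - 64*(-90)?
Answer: 5760 + 2*√159/3 ≈ 5768.4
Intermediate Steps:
k = 53/3 (k = -4 + (32 + 33)/3 = -4 + (⅓)*65 = -4 + 65/3 = 53/3 ≈ 17.667)
√(53 + k) - 64*(-90) = √(53 + 53/3) - 64*(-90) = √(212/3) + 5760 = 2*√159/3 + 5760 = 5760 + 2*√159/3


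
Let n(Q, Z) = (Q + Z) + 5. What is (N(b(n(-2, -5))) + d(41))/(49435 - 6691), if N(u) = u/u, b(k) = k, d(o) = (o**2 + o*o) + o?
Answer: 851/10686 ≈ 0.079637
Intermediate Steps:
d(o) = o + 2*o**2 (d(o) = (o**2 + o**2) + o = 2*o**2 + o = o + 2*o**2)
n(Q, Z) = 5 + Q + Z
N(u) = 1
(N(b(n(-2, -5))) + d(41))/(49435 - 6691) = (1 + 41*(1 + 2*41))/(49435 - 6691) = (1 + 41*(1 + 82))/42744 = (1 + 41*83)*(1/42744) = (1 + 3403)*(1/42744) = 3404*(1/42744) = 851/10686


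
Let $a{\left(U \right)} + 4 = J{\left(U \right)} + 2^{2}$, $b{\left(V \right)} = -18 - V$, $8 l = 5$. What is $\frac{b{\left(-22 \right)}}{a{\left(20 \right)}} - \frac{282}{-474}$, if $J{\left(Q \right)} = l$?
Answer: $\frac{2763}{395} \approx 6.9949$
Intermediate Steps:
$l = \frac{5}{8}$ ($l = \frac{1}{8} \cdot 5 = \frac{5}{8} \approx 0.625$)
$J{\left(Q \right)} = \frac{5}{8}$
$a{\left(U \right)} = \frac{5}{8}$ ($a{\left(U \right)} = -4 + \left(\frac{5}{8} + 2^{2}\right) = -4 + \left(\frac{5}{8} + 4\right) = -4 + \frac{37}{8} = \frac{5}{8}$)
$\frac{b{\left(-22 \right)}}{a{\left(20 \right)}} - \frac{282}{-474} = \frac{-18 - -22}{\frac{5}{8}} - \frac{282}{-474} = \left(-18 + 22\right) \frac{8}{5} - - \frac{47}{79} = 4 \cdot \frac{8}{5} + \frac{47}{79} = \frac{32}{5} + \frac{47}{79} = \frac{2763}{395}$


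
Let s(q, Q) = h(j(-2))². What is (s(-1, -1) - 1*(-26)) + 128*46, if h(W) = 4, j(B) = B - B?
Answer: 5930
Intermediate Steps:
j(B) = 0
s(q, Q) = 16 (s(q, Q) = 4² = 16)
(s(-1, -1) - 1*(-26)) + 128*46 = (16 - 1*(-26)) + 128*46 = (16 + 26) + 5888 = 42 + 5888 = 5930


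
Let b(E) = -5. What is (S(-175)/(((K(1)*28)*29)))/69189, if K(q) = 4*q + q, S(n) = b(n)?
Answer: -1/56181468 ≈ -1.7799e-8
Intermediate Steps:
S(n) = -5
K(q) = 5*q
(S(-175)/(((K(1)*28)*29)))/69189 = -5/(((5*1)*28)*29)/69189 = -5/((5*28)*29)*(1/69189) = -5/(140*29)*(1/69189) = -5/4060*(1/69189) = -5*1/4060*(1/69189) = -1/812*1/69189 = -1/56181468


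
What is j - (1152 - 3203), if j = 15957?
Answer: 18008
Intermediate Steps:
j - (1152 - 3203) = 15957 - (1152 - 3203) = 15957 - 1*(-2051) = 15957 + 2051 = 18008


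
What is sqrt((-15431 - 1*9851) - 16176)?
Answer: I*sqrt(41458) ≈ 203.61*I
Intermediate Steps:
sqrt((-15431 - 1*9851) - 16176) = sqrt((-15431 - 9851) - 16176) = sqrt(-25282 - 16176) = sqrt(-41458) = I*sqrt(41458)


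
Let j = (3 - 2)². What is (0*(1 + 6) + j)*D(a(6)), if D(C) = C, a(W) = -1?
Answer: -1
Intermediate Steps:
j = 1 (j = 1² = 1)
(0*(1 + 6) + j)*D(a(6)) = (0*(1 + 6) + 1)*(-1) = (0*7 + 1)*(-1) = (0 + 1)*(-1) = 1*(-1) = -1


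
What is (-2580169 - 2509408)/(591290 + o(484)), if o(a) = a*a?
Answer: -5089577/825546 ≈ -6.1651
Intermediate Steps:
o(a) = a**2
(-2580169 - 2509408)/(591290 + o(484)) = (-2580169 - 2509408)/(591290 + 484**2) = -5089577/(591290 + 234256) = -5089577/825546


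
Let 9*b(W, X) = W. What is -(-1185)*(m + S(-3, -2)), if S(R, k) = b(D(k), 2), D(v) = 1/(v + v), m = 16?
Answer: 227125/12 ≈ 18927.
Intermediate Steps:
D(v) = 1/(2*v)
b(W, X) = W/9
S(R, k) = 1/(18*k) (S(R, k) = (1/(2*k))/9 = 1/(18*k))
-(-1185)*(m + S(-3, -2)) = -(-1185)*(16 + (1/18)/(-2)) = -(-1185)*(16 + (1/18)*(-½)) = -(-1185)*(16 - 1/36) = -(-1185)*575/36 = -79*(-2875/12) = 227125/12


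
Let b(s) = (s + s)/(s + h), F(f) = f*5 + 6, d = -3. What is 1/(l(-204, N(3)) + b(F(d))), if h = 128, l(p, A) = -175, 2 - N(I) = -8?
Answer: -119/20843 ≈ -0.0057094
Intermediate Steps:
N(I) = 10 (N(I) = 2 - 1*(-8) = 2 + 8 = 10)
F(f) = 6 + 5*f (F(f) = 5*f + 6 = 6 + 5*f)
b(s) = 2*s/(128 + s) (b(s) = (s + s)/(s + 128) = (2*s)/(128 + s) = 2*s/(128 + s))
1/(l(-204, N(3)) + b(F(d))) = 1/(-175 + 2*(6 + 5*(-3))/(128 + (6 + 5*(-3)))) = 1/(-175 + 2*(6 - 15)/(128 + (6 - 15))) = 1/(-175 + 2*(-9)/(128 - 9)) = 1/(-175 + 2*(-9)/119) = 1/(-175 + 2*(-9)*(1/119)) = 1/(-175 - 18/119) = 1/(-20843/119) = -119/20843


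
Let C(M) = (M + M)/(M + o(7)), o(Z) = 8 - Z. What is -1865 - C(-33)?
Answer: -29873/16 ≈ -1867.1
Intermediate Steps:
C(M) = 2*M/(1 + M) (C(M) = (M + M)/(M + (8 - 1*7)) = (2*M)/(M + (8 - 7)) = (2*M)/(M + 1) = (2*M)/(1 + M) = 2*M/(1 + M))
-1865 - C(-33) = -1865 - 2*(-33)/(1 - 33) = -1865 - 2*(-33)/(-32) = -1865 - 2*(-33)*(-1)/32 = -1865 - 1*33/16 = -1865 - 33/16 = -29873/16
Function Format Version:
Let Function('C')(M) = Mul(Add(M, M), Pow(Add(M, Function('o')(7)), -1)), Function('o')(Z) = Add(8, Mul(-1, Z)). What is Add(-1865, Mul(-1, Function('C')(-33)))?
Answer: Rational(-29873, 16) ≈ -1867.1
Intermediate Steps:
Function('C')(M) = Mul(2, M, Pow(Add(1, M), -1)) (Function('C')(M) = Mul(Add(M, M), Pow(Add(M, Add(8, Mul(-1, 7))), -1)) = Mul(Mul(2, M), Pow(Add(M, Add(8, -7)), -1)) = Mul(Mul(2, M), Pow(Add(M, 1), -1)) = Mul(Mul(2, M), Pow(Add(1, M), -1)) = Mul(2, M, Pow(Add(1, M), -1)))
Add(-1865, Mul(-1, Function('C')(-33))) = Add(-1865, Mul(-1, Mul(2, -33, Pow(Add(1, -33), -1)))) = Add(-1865, Mul(-1, Mul(2, -33, Pow(-32, -1)))) = Add(-1865, Mul(-1, Mul(2, -33, Rational(-1, 32)))) = Add(-1865, Mul(-1, Rational(33, 16))) = Add(-1865, Rational(-33, 16)) = Rational(-29873, 16)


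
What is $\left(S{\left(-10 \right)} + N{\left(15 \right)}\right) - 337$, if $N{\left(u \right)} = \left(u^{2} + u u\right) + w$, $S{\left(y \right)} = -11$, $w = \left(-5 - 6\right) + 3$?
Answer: $94$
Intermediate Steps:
$w = -8$ ($w = -11 + 3 = -8$)
$N{\left(u \right)} = -8 + 2 u^{2}$ ($N{\left(u \right)} = \left(u^{2} + u u\right) - 8 = \left(u^{2} + u^{2}\right) - 8 = 2 u^{2} - 8 = -8 + 2 u^{2}$)
$\left(S{\left(-10 \right)} + N{\left(15 \right)}\right) - 337 = \left(-11 - \left(8 - 2 \cdot 15^{2}\right)\right) - 337 = \left(-11 + \left(-8 + 2 \cdot 225\right)\right) - 337 = \left(-11 + \left(-8 + 450\right)\right) - 337 = \left(-11 + 442\right) - 337 = 431 - 337 = 94$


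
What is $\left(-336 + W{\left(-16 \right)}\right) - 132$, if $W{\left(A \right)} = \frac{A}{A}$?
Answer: $-467$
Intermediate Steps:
$W{\left(A \right)} = 1$
$\left(-336 + W{\left(-16 \right)}\right) - 132 = \left(-336 + 1\right) - 132 = -335 - 132 = -467$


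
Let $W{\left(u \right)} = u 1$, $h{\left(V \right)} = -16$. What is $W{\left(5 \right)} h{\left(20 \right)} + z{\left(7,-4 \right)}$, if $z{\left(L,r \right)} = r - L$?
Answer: $-91$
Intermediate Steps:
$W{\left(u \right)} = u$
$W{\left(5 \right)} h{\left(20 \right)} + z{\left(7,-4 \right)} = 5 \left(-16\right) - 11 = -80 - 11 = -91$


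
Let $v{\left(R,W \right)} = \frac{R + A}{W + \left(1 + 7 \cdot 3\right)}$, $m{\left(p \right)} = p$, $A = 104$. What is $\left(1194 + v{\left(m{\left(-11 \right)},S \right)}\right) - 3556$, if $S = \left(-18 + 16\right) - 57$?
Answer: $- \frac{87487}{37} \approx -2364.5$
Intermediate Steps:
$S = -59$ ($S = -2 - 57 = -59$)
$v{\left(R,W \right)} = \frac{104 + R}{22 + W}$ ($v{\left(R,W \right)} = \frac{R + 104}{W + \left(1 + 7 \cdot 3\right)} = \frac{104 + R}{W + \left(1 + 21\right)} = \frac{104 + R}{W + 22} = \frac{104 + R}{22 + W}$)
$\left(1194 + v{\left(m{\left(-11 \right)},S \right)}\right) - 3556 = \left(1194 + \frac{104 - 11}{22 - 59}\right) - 3556 = \left(1194 + \frac{1}{-37} \cdot 93\right) - 3556 = \left(1194 - \frac{93}{37}\right) - 3556 = \frac{44085}{37} - 3556 = - \frac{87487}{37}$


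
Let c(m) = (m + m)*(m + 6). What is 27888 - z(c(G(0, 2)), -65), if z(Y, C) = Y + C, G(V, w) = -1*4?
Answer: 27969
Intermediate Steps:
G(V, w) = -4
c(m) = 2*m*(6 + m) (c(m) = (2*m)*(6 + m) = 2*m*(6 + m))
z(Y, C) = C + Y
27888 - z(c(G(0, 2)), -65) = 27888 - (-65 + 2*(-4)*(6 - 4)) = 27888 - (-65 + 2*(-4)*2) = 27888 - (-65 - 16) = 27888 - 1*(-81) = 27888 + 81 = 27969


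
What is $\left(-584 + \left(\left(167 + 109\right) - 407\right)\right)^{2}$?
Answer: $511225$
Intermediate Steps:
$\left(-584 + \left(\left(167 + 109\right) - 407\right)\right)^{2} = \left(-584 + \left(276 - 407\right)\right)^{2} = \left(-584 - 131\right)^{2} = \left(-715\right)^{2} = 511225$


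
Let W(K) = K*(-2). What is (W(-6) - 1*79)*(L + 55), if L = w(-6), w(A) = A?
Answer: -3283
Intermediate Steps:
W(K) = -2*K
L = -6
(W(-6) - 1*79)*(L + 55) = (-2*(-6) - 1*79)*(-6 + 55) = (12 - 79)*49 = -67*49 = -3283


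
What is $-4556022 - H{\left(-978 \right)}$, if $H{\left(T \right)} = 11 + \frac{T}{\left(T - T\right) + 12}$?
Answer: $- \frac{9111903}{2} \approx -4.556 \cdot 10^{6}$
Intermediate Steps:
$H{\left(T \right)} = 11 + \frac{T}{12}$ ($H{\left(T \right)} = 11 + \frac{T}{0 + 12} = 11 + \frac{T}{12}$)
$-4556022 - H{\left(-978 \right)} = -4556022 - \left(11 + \frac{1}{12} \left(-978\right)\right) = -4556022 - \left(11 - \frac{163}{2}\right) = -4556022 - - \frac{141}{2} = -4556022 + \frac{141}{2} = - \frac{9111903}{2}$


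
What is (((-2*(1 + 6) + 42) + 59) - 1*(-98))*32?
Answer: 5920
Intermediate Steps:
(((-2*(1 + 6) + 42) + 59) - 1*(-98))*32 = (((-2*7 + 42) + 59) + 98)*32 = (((-14 + 42) + 59) + 98)*32 = ((28 + 59) + 98)*32 = (87 + 98)*32 = 185*32 = 5920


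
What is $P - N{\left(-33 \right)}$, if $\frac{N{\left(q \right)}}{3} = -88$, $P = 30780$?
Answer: $31044$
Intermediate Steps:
$N{\left(q \right)} = -264$ ($N{\left(q \right)} = 3 \left(-88\right) = -264$)
$P - N{\left(-33 \right)} = 30780 - -264 = 30780 + 264 = 31044$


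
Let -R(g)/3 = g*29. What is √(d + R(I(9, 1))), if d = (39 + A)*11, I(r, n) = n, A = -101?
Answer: I*√769 ≈ 27.731*I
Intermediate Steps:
R(g) = -87*g (R(g) = -3*g*29 = -87*g)
d = -682 (d = (39 - 101)*11 = -62*11 = -682)
√(d + R(I(9, 1))) = √(-682 - 87*1) = √(-682 - 87) = √(-769) = I*√769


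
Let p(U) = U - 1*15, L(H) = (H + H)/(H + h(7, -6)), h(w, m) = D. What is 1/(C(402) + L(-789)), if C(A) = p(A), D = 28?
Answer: 761/296085 ≈ 0.0025702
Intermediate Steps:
h(w, m) = 28
L(H) = 2*H/(28 + H) (L(H) = (H + H)/(H + 28) = (2*H)/(28 + H) = 2*H/(28 + H))
p(U) = -15 + U (p(U) = U - 15 = -15 + U)
C(A) = -15 + A
1/(C(402) + L(-789)) = 1/((-15 + 402) + 2*(-789)/(28 - 789)) = 1/(387 + 2*(-789)/(-761)) = 1/(387 + 2*(-789)*(-1/761)) = 1/(387 + 1578/761) = 1/(296085/761) = 761/296085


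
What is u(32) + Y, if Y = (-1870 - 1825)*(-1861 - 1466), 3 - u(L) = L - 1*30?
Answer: 12293266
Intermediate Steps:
u(L) = 33 - L (u(L) = 3 - (L - 1*30) = 3 - (L - 30) = 3 - (-30 + L) = 3 + (30 - L) = 33 - L)
Y = 12293265 (Y = -3695*(-3327) = 12293265)
u(32) + Y = (33 - 1*32) + 12293265 = (33 - 32) + 12293265 = 1 + 12293265 = 12293266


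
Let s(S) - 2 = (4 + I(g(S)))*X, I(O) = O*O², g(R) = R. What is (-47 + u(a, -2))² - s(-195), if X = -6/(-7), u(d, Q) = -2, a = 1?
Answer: 44506019/7 ≈ 6.3580e+6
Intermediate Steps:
I(O) = O³
X = 6/7 (X = -6*(-⅐) = 6/7 ≈ 0.85714)
s(S) = 38/7 + 6*S³/7 (s(S) = 2 + (4 + S³)*(6/7) = 2 + (24/7 + 6*S³/7) = 38/7 + 6*S³/7)
(-47 + u(a, -2))² - s(-195) = (-47 - 2)² - (38/7 + (6/7)*(-195)³) = (-49)² - (38/7 + (6/7)*(-7414875)) = 2401 - (38/7 - 44489250/7) = 2401 - 1*(-44489212/7) = 2401 + 44489212/7 = 44506019/7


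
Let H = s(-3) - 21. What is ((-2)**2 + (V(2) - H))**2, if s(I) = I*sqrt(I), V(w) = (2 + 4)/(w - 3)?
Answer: 334 + 114*I*sqrt(3) ≈ 334.0 + 197.45*I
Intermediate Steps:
V(w) = 6/(-3 + w)
s(I) = I**(3/2)
H = -21 - 3*I*sqrt(3) (H = (-3)**(3/2) - 21 = -3*I*sqrt(3) - 21 = -21 - 3*I*sqrt(3) ≈ -21.0 - 5.1962*I)
((-2)**2 + (V(2) - H))**2 = ((-2)**2 + (6/(-3 + 2) - (-21 - 3*I*sqrt(3))))**2 = (4 + (6/(-1) + (21 + 3*I*sqrt(3))))**2 = (4 + (6*(-1) + (21 + 3*I*sqrt(3))))**2 = (4 + (-6 + (21 + 3*I*sqrt(3))))**2 = (4 + (15 + 3*I*sqrt(3)))**2 = (19 + 3*I*sqrt(3))**2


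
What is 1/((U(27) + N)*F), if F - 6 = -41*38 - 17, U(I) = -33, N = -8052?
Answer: 1/12685365 ≈ 7.8831e-8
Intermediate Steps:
F = -1569 (F = 6 + (-41*38 - 17) = 6 + (-1558 - 17) = 6 - 1575 = -1569)
1/((U(27) + N)*F) = 1/(-33 - 8052*(-1569)) = -1/1569/(-8085) = -1/8085*(-1/1569) = 1/12685365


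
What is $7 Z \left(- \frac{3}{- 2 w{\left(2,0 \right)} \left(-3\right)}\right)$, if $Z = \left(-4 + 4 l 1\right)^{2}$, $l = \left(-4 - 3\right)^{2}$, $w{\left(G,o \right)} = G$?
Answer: $-64512$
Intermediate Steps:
$l = 49$ ($l = \left(-7\right)^{2} = 49$)
$Z = 36864$ ($Z = \left(-4 + 4 \cdot 49 \cdot 1\right)^{2} = \left(-4 + 196 \cdot 1\right)^{2} = \left(-4 + 196\right)^{2} = 192^{2} = 36864$)
$7 Z \left(- \frac{3}{- 2 w{\left(2,0 \right)} \left(-3\right)}\right) = 7 \cdot 36864 \left(- \frac{3}{\left(-2\right) 2 \left(-3\right)}\right) = 258048 \left(- \frac{3}{\left(-4\right) \left(-3\right)}\right) = 258048 \left(- \frac{3}{12}\right) = 258048 \left(\left(-3\right) \frac{1}{12}\right) = 258048 \left(- \frac{1}{4}\right) = -64512$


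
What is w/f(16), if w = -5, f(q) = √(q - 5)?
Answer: -5*√11/11 ≈ -1.5076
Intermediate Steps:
f(q) = √(-5 + q)
w/f(16) = -5/√(-5 + 16) = -5*√11/11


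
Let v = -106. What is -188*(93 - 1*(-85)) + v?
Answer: -33570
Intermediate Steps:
-188*(93 - 1*(-85)) + v = -188*(93 - 1*(-85)) - 106 = -188*(93 + 85) - 106 = -188*178 - 106 = -33464 - 106 = -33570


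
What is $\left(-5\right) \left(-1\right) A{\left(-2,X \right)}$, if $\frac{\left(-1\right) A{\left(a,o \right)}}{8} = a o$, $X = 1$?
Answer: $80$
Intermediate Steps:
$A{\left(a,o \right)} = - 8 a o$
$\left(-5\right) \left(-1\right) A{\left(-2,X \right)} = \left(-5\right) \left(-1\right) \left(\left(-8\right) \left(-2\right) 1\right) = 5 \cdot 16 = 80$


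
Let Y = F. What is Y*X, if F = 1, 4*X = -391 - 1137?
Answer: -382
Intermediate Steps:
X = -382 (X = (-391 - 1137)/4 = (¼)*(-1528) = -382)
Y = 1
Y*X = 1*(-382) = -382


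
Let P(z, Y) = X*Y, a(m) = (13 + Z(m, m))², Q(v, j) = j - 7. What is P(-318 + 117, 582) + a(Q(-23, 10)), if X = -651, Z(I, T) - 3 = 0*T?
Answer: -378626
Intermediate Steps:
Z(I, T) = 3 (Z(I, T) = 3 + 0*T = 3 + 0 = 3)
Q(v, j) = -7 + j
a(m) = 256 (a(m) = (13 + 3)² = 16² = 256)
P(z, Y) = -651*Y
P(-318 + 117, 582) + a(Q(-23, 10)) = -651*582 + 256 = -378882 + 256 = -378626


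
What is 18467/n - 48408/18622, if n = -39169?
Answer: -1119992713/364702559 ≈ -3.0710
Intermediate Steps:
18467/n - 48408/18622 = 18467/(-39169) - 48408/18622 = 18467*(-1/39169) - 48408*1/18622 = -18467/39169 - 24204/9311 = -1119992713/364702559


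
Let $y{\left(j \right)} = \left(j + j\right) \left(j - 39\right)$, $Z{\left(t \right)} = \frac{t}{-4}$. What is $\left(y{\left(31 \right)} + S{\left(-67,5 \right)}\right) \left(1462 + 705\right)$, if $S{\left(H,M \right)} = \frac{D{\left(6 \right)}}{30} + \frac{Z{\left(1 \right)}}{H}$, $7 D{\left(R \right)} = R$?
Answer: $- \frac{10081267559}{9380} \approx -1.0748 \cdot 10^{6}$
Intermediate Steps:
$Z{\left(t \right)} = - \frac{t}{4}$ ($Z{\left(t \right)} = t \left(- \frac{1}{4}\right) = - \frac{t}{4}$)
$D{\left(R \right)} = \frac{R}{7}$
$y{\left(j \right)} = 2 j \left(-39 + j\right)$
$S{\left(H,M \right)} = \frac{1}{35} - \frac{1}{4 H}$ ($S{\left(H,M \right)} = \frac{\frac{1}{7} \cdot 6}{30} + \frac{\left(- \frac{1}{4}\right) 1}{H} = \frac{6}{7} \cdot \frac{1}{30} - \frac{1}{4 H} = \frac{1}{35} - \frac{1}{4 H}$)
$\left(y{\left(31 \right)} + S{\left(-67,5 \right)}\right) \left(1462 + 705\right) = \left(2 \cdot 31 \left(-39 + 31\right) + \frac{-35 + 4 \left(-67\right)}{140 \left(-67\right)}\right) \left(1462 + 705\right) = \left(2 \cdot 31 \left(-8\right) + \frac{1}{140} \left(- \frac{1}{67}\right) \left(-35 - 268\right)\right) 2167 = \left(-496 + \frac{1}{140} \left(- \frac{1}{67}\right) \left(-303\right)\right) 2167 = \left(-496 + \frac{303}{9380}\right) 2167 = \left(- \frac{4652177}{9380}\right) 2167 = - \frac{10081267559}{9380}$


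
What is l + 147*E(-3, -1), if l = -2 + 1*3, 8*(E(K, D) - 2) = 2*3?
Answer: 1621/4 ≈ 405.25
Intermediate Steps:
E(K, D) = 11/4 (E(K, D) = 2 + (2*3)/8 = 2 + (⅛)*6 = 2 + ¾ = 11/4)
l = 1 (l = -2 + 3 = 1)
l + 147*E(-3, -1) = 1 + 147*(11/4) = 1 + 1617/4 = 1621/4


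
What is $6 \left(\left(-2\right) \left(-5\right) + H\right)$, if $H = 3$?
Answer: $78$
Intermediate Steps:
$6 \left(\left(-2\right) \left(-5\right) + H\right) = 6 \left(\left(-2\right) \left(-5\right) + 3\right) = 6 \left(10 + 3\right) = 6 \cdot 13 = 78$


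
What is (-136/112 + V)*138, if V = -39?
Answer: -38847/7 ≈ -5549.6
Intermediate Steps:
(-136/112 + V)*138 = (-136/112 - 39)*138 = (-136*1/112 - 39)*138 = (-17/14 - 39)*138 = -563/14*138 = -38847/7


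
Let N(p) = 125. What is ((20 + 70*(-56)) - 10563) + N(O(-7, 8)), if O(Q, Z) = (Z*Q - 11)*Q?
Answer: -14338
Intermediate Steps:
O(Q, Z) = Q*(-11 + Q*Z) (O(Q, Z) = (Q*Z - 11)*Q = (-11 + Q*Z)*Q = Q*(-11 + Q*Z))
((20 + 70*(-56)) - 10563) + N(O(-7, 8)) = ((20 + 70*(-56)) - 10563) + 125 = ((20 - 3920) - 10563) + 125 = (-3900 - 10563) + 125 = -14463 + 125 = -14338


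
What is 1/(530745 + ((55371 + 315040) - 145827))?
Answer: 1/755329 ≈ 1.3239e-6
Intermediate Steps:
1/(530745 + ((55371 + 315040) - 145827)) = 1/(530745 + (370411 - 145827)) = 1/(530745 + 224584) = 1/755329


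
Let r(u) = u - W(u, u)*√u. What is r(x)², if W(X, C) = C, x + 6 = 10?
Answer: 16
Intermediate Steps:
x = 4 (x = -6 + 10 = 4)
r(u) = u - u^(3/2) (r(u) = u - u*√u = u - u^(3/2))
r(x)² = (4 - 4^(3/2))² = (4 - 1*8)² = (4 - 8)² = (-4)² = 16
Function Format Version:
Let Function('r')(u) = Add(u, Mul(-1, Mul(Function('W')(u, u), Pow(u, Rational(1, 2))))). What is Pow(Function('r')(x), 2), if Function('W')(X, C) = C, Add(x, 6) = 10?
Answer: 16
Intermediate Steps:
x = 4 (x = Add(-6, 10) = 4)
Function('r')(u) = Add(u, Mul(-1, Pow(u, Rational(3, 2)))) (Function('r')(u) = Add(u, Mul(-1, Mul(u, Pow(u, Rational(1, 2))))) = Add(u, Mul(-1, Pow(u, Rational(3, 2)))))
Pow(Function('r')(x), 2) = Pow(Add(4, Mul(-1, Pow(4, Rational(3, 2)))), 2) = Pow(Add(4, Mul(-1, 8)), 2) = Pow(Add(4, -8), 2) = Pow(-4, 2) = 16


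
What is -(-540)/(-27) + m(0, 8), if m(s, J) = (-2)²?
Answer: -16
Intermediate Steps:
m(s, J) = 4
-(-540)/(-27) + m(0, 8) = -(-540)/(-27) + 4 = -(-540)*(-1)/27 + 4 = -15*4/3 + 4 = -20 + 4 = -16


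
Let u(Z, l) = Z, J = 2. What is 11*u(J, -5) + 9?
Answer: 31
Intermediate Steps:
11*u(J, -5) + 9 = 11*2 + 9 = 22 + 9 = 31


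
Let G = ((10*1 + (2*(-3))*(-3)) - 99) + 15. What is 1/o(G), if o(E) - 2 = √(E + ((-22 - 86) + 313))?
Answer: -2/145 + √149/145 ≈ 0.070390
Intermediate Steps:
G = -56 (G = ((10 - 6*(-3)) - 99) + 15 = ((10 + 18) - 99) + 15 = (28 - 99) + 15 = -71 + 15 = -56)
o(E) = 2 + √(205 + E) (o(E) = 2 + √(E + ((-22 - 86) + 313)) = 2 + √(E + (-108 + 313)) = 2 + √(E + 205) = 2 + √(205 + E))
1/o(G) = 1/(2 + √(205 - 56)) = 1/(2 + √149)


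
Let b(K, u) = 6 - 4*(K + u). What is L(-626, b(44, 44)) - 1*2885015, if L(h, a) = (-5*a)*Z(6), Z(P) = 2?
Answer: -2881555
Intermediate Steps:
b(K, u) = 6 - 4*K - 4*u (b(K, u) = 6 + (-4*K - 4*u) = 6 - 4*K - 4*u)
L(h, a) = -10*a (L(h, a) = -5*a*2 = -10*a)
L(-626, b(44, 44)) - 1*2885015 = -10*(6 - 4*44 - 4*44) - 1*2885015 = -10*(6 - 176 - 176) - 2885015 = -10*(-346) - 2885015 = 3460 - 2885015 = -2881555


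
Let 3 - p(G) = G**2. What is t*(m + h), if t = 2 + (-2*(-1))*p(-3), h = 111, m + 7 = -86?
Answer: -180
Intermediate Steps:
m = -93 (m = -7 - 86 = -93)
p(G) = 3 - G**2
t = -10 (t = 2 + (-2*(-1))*(3 - 1*(-3)**2) = 2 + 2*(3 - 1*9) = 2 + 2*(3 - 9) = 2 + 2*(-6) = 2 - 12 = -10)
t*(m + h) = -10*(-93 + 111) = -10*18 = -180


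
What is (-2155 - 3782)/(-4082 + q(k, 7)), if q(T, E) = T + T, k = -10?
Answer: 5937/4102 ≈ 1.4473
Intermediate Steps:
q(T, E) = 2*T
(-2155 - 3782)/(-4082 + q(k, 7)) = (-2155 - 3782)/(-4082 + 2*(-10)) = -5937/(-4082 - 20) = -5937/(-4102) = -5937*(-1/4102) = 5937/4102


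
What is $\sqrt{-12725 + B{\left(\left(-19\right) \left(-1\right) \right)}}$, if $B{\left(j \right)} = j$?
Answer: $i \sqrt{12706} \approx 112.72 i$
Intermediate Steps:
$\sqrt{-12725 + B{\left(\left(-19\right) \left(-1\right) \right)}} = \sqrt{-12725 - -19} = \sqrt{-12725 + 19} = \sqrt{-12706} = i \sqrt{12706}$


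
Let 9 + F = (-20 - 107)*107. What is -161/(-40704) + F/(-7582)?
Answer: 277356847/154308864 ≈ 1.7974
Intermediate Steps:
F = -13598 (F = -9 + (-20 - 107)*107 = -9 - 127*107 = -9 - 13589 = -13598)
-161/(-40704) + F/(-7582) = -161/(-40704) - 13598/(-7582) = -161*(-1/40704) - 13598*(-1/7582) = 161/40704 + 6799/3791 = 277356847/154308864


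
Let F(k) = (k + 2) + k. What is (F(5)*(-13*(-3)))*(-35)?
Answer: -16380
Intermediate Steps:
F(k) = 2 + 2*k (F(k) = (2 + k) + k = 2 + 2*k)
(F(5)*(-13*(-3)))*(-35) = ((2 + 2*5)*(-13*(-3)))*(-35) = ((2 + 10)*39)*(-35) = (12*39)*(-35) = 468*(-35) = -16380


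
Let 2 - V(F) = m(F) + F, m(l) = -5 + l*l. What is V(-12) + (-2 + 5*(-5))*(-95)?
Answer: 2440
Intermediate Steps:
m(l) = -5 + l²
V(F) = 7 - F - F² (V(F) = 2 - ((-5 + F²) + F) = 2 - (-5 + F + F²) = 2 + (5 - F - F²) = 7 - F - F²)
V(-12) + (-2 + 5*(-5))*(-95) = (7 - 1*(-12) - 1*(-12)²) + (-2 + 5*(-5))*(-95) = (7 + 12 - 1*144) + (-2 - 25)*(-95) = (7 + 12 - 144) - 27*(-95) = -125 + 2565 = 2440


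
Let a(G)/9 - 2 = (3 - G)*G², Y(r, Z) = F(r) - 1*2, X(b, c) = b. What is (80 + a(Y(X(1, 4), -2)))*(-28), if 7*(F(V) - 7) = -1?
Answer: 406552/49 ≈ 8297.0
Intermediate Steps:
F(V) = 48/7 (F(V) = 7 + (⅐)*(-1) = 7 - ⅐ = 48/7)
Y(r, Z) = 34/7 (Y(r, Z) = 48/7 - 1*2 = 48/7 - 2 = 34/7)
a(G) = 18 + 9*G²*(3 - G) (a(G) = 18 + 9*((3 - G)*G²) = 18 + 9*(G²*(3 - G)) = 18 + 9*G²*(3 - G))
(80 + a(Y(X(1, 4), -2)))*(-28) = (80 + (18 - 9*(34/7)³ + 27*(34/7)²))*(-28) = (80 + (18 - 9*39304/343 + 27*(1156/49)))*(-28) = (80 + (18 - 353736/343 + 31212/49))*(-28) = (80 - 129078/343)*(-28) = -101638/343*(-28) = 406552/49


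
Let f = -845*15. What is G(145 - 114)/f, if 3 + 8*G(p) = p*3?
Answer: -3/3380 ≈ -0.00088757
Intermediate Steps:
G(p) = -3/8 + 3*p/8 (G(p) = -3/8 + (p*3)/8 = -3/8 + (3*p)/8 = -3/8 + 3*p/8)
f = -12675
G(145 - 114)/f = (-3/8 + 3*(145 - 114)/8)/(-12675) = (-3/8 + (3/8)*31)*(-1/12675) = (-3/8 + 93/8)*(-1/12675) = (45/4)*(-1/12675) = -3/3380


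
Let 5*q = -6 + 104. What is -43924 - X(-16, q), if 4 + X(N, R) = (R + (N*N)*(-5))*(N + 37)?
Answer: -87258/5 ≈ -17452.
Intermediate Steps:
q = 98/5 (q = (-6 + 104)/5 = (1/5)*98 = 98/5 ≈ 19.600)
X(N, R) = -4 + (37 + N)*(R - 5*N**2) (X(N, R) = -4 + (R + (N*N)*(-5))*(N + 37) = -4 + (R + N**2*(-5))*(37 + N) = -4 + (R - 5*N**2)*(37 + N) = -4 + (37 + N)*(R - 5*N**2))
-43924 - X(-16, q) = -43924 - (-4 - 185*(-16)**2 - 5*(-16)**3 + 37*(98/5) - 16*98/5) = -43924 - (-4 - 185*256 - 5*(-4096) + 3626/5 - 1568/5) = -43924 - (-4 - 47360 + 20480 + 3626/5 - 1568/5) = -43924 - 1*(-132362/5) = -43924 + 132362/5 = -87258/5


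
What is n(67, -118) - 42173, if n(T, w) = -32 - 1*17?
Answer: -42222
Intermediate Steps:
n(T, w) = -49 (n(T, w) = -32 - 17 = -49)
n(67, -118) - 42173 = -49 - 42173 = -42222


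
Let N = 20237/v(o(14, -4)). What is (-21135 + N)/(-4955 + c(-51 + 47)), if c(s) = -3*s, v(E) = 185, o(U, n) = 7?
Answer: 3889738/914455 ≈ 4.2536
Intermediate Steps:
N = 20237/185 ≈ 109.39
(-21135 + N)/(-4955 + c(-51 + 47)) = (-21135 + 20237/185)/(-4955 - 3*(-51 + 47)) = -3889738/(185*(-4955 - 3*(-4))) = -3889738/(185*(-4955 + 12)) = -3889738/185/(-4943) = -3889738/185*(-1/4943) = 3889738/914455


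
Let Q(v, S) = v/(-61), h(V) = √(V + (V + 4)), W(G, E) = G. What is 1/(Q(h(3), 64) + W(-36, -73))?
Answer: -66978/2411203 + 61*√10/4822406 ≈ -0.027738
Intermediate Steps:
h(V) = √(4 + 2*V) (h(V) = √(V + (4 + V)) = √(4 + 2*V))
Q(v, S) = -v/61 (Q(v, S) = v*(-1/61) = -v/61)
1/(Q(h(3), 64) + W(-36, -73)) = 1/(-√(4 + 2*3)/61 - 36) = 1/(-√(4 + 6)/61 - 36) = 1/(-√10/61 - 36) = 1/(-36 - √10/61)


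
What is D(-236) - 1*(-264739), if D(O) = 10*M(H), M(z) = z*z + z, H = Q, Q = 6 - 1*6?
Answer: 264739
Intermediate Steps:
Q = 0 (Q = 6 - 6 = 0)
H = 0
M(z) = z + z² (M(z) = z² + z = z + z²)
D(O) = 0 (D(O) = 10*(0*(1 + 0)) = 10*(0*1) = 10*0 = 0)
D(-236) - 1*(-264739) = 0 - 1*(-264739) = 0 + 264739 = 264739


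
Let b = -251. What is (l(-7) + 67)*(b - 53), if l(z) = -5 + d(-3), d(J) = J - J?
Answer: -18848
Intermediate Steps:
d(J) = 0
l(z) = -5 (l(z) = -5 + 0 = -5)
(l(-7) + 67)*(b - 53) = (-5 + 67)*(-251 - 53) = 62*(-304) = -18848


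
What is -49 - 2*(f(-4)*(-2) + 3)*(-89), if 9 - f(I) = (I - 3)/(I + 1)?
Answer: -5665/3 ≈ -1888.3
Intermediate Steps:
f(I) = 9 - (-3 + I)/(1 + I) (f(I) = 9 - (I - 3)/(I + 1) = 9 - (-3 + I)/(1 + I))
-49 - 2*(f(-4)*(-2) + 3)*(-89) = -49 - 2*((4*(3 + 2*(-4))/(1 - 4))*(-2) + 3)*(-89) = -49 - 2*((4*(3 - 8)/(-3))*(-2) + 3)*(-89) = -49 - 2*((4*(-1/3)*(-5))*(-2) + 3)*(-89) = -49 - 2*((20/3)*(-2) + 3)*(-89) = -49 - 2*(-40/3 + 3)*(-89) = -49 - 2*(-31/3)*(-89) = -49 + (62/3)*(-89) = -49 - 5518/3 = -5665/3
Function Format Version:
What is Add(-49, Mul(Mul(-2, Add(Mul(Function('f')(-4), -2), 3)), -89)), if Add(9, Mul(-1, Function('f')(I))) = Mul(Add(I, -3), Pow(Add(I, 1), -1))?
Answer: Rational(-5665, 3) ≈ -1888.3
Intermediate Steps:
Function('f')(I) = Add(9, Mul(-1, Pow(Add(1, I), -1), Add(-3, I))) (Function('f')(I) = Add(9, Mul(-1, Mul(Add(I, -3), Pow(Add(I, 1), -1)))) = Add(9, Mul(-1, Mul(Add(-3, I), Pow(Add(1, I), -1)))) = Add(9, Mul(-1, Mul(Pow(Add(1, I), -1), Add(-3, I)))) = Add(9, Mul(-1, Pow(Add(1, I), -1), Add(-3, I))))
Add(-49, Mul(Mul(-2, Add(Mul(Function('f')(-4), -2), 3)), -89)) = Add(-49, Mul(Mul(-2, Add(Mul(Mul(4, Pow(Add(1, -4), -1), Add(3, Mul(2, -4))), -2), 3)), -89)) = Add(-49, Mul(Mul(-2, Add(Mul(Mul(4, Pow(-3, -1), Add(3, -8)), -2), 3)), -89)) = Add(-49, Mul(Mul(-2, Add(Mul(Mul(4, Rational(-1, 3), -5), -2), 3)), -89)) = Add(-49, Mul(Mul(-2, Add(Mul(Rational(20, 3), -2), 3)), -89)) = Add(-49, Mul(Mul(-2, Add(Rational(-40, 3), 3)), -89)) = Add(-49, Mul(Mul(-2, Rational(-31, 3)), -89)) = Add(-49, Mul(Rational(62, 3), -89)) = Add(-49, Rational(-5518, 3)) = Rational(-5665, 3)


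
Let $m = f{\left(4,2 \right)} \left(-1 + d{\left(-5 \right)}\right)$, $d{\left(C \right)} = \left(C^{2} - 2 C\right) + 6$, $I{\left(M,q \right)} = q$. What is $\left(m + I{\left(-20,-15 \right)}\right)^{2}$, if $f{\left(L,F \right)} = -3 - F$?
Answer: $46225$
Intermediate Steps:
$d{\left(C \right)} = 6 + C^{2} - 2 C$
$m = -200$ ($m = \left(-3 - 2\right) \left(-1 + \left(6 + \left(-5\right)^{2} - -10\right)\right) = \left(-3 - 2\right) \left(-1 + \left(6 + 25 + 10\right)\right) = - 5 \left(-1 + 41\right) = \left(-5\right) 40 = -200$)
$\left(m + I{\left(-20,-15 \right)}\right)^{2} = \left(-200 - 15\right)^{2} = \left(-215\right)^{2} = 46225$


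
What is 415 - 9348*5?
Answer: -46325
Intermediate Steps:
415 - 9348*5 = 415 - 492*95 = 415 - 46740 = -46325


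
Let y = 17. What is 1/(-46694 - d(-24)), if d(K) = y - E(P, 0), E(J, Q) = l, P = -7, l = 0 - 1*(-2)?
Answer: -1/46709 ≈ -2.1409e-5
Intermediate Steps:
l = 2 (l = 0 + 2 = 2)
E(J, Q) = 2
d(K) = 15 (d(K) = 17 - 1*2 = 17 - 2 = 15)
1/(-46694 - d(-24)) = 1/(-46694 - 1*15) = 1/(-46694 - 15) = 1/(-46709) = -1/46709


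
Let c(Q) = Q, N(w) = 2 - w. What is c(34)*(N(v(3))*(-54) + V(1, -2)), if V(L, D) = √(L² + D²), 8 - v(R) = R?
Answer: 5508 + 34*√5 ≈ 5584.0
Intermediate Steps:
v(R) = 8 - R
V(L, D) = √(D² + L²)
c(34)*(N(v(3))*(-54) + V(1, -2)) = 34*((2 - (8 - 1*3))*(-54) + √((-2)² + 1²)) = 34*((2 - (8 - 3))*(-54) + √(4 + 1)) = 34*((2 - 1*5)*(-54) + √5) = 34*((2 - 5)*(-54) + √5) = 34*(-3*(-54) + √5) = 34*(162 + √5) = 5508 + 34*√5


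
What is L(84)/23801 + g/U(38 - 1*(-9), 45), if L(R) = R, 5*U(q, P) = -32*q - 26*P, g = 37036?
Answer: -2203622282/31821937 ≈ -69.249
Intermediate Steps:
U(q, P) = -32*q/5 - 26*P/5 (U(q, P) = (-32*q - 26*P)/5 = -32*q/5 - 26*P/5)
L(84)/23801 + g/U(38 - 1*(-9), 45) = 84/23801 + 37036/(-32*(38 - 1*(-9))/5 - 26/5*45) = 84*(1/23801) + 37036/(-32*(38 + 9)/5 - 234) = 84/23801 + 37036/(-32/5*47 - 234) = 84/23801 + 37036/(-1504/5 - 234) = 84/23801 + 37036/(-2674/5) = 84/23801 + 37036*(-5/2674) = 84/23801 - 92590/1337 = -2203622282/31821937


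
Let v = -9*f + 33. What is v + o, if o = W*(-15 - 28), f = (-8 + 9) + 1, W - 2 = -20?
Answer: 789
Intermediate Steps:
W = -18 (W = 2 - 20 = -18)
f = 2 (f = 1 + 1 = 2)
v = 15 (v = -9*2 + 33 = -18 + 33 = 15)
o = 774 (o = -18*(-15 - 28) = -18*(-43) = 774)
v + o = 15 + 774 = 789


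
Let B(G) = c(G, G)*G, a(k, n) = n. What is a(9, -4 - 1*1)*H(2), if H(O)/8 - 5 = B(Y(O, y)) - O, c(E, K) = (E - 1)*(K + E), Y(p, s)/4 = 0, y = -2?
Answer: -120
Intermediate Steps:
Y(p, s) = 0 (Y(p, s) = 4*0 = 0)
c(E, K) = (-1 + E)*(E + K)
B(G) = G*(-2*G + 2*G²) (B(G) = (G² - G - G + G*G)*G = (G² - G - G + G²)*G = (-2*G + 2*G²)*G = G*(-2*G + 2*G²))
H(O) = 40 - 8*O (H(O) = 40 + 8*(2*0²*(-1 + 0) - O) = 40 + 8*(2*0*(-1) - O) = 40 + 8*(0 - O) = 40 + 8*(-O) = 40 - 8*O)
a(9, -4 - 1*1)*H(2) = (-4 - 1*1)*(40 - 8*2) = (-4 - 1)*(40 - 16) = -5*24 = -120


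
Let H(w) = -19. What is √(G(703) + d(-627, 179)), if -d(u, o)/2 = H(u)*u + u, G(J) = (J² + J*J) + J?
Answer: √966549 ≈ 983.13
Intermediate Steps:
G(J) = J + 2*J² (G(J) = (J² + J²) + J = 2*J² + J = J + 2*J²)
d(u, o) = 36*u (d(u, o) = -2*(-19*u + u) = -(-36)*u = 36*u)
√(G(703) + d(-627, 179)) = √(703*(1 + 2*703) + 36*(-627)) = √(703*(1 + 1406) - 22572) = √(703*1407 - 22572) = √(989121 - 22572) = √966549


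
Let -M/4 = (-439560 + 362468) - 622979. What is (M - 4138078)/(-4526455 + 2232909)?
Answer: 668897/1146773 ≈ 0.58329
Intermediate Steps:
M = 2800284 (M = -4*((-439560 + 362468) - 622979) = -4*(-77092 - 622979) = -4*(-700071) = 2800284)
(M - 4138078)/(-4526455 + 2232909) = (2800284 - 4138078)/(-4526455 + 2232909) = -1337794/(-2293546) = -1337794*(-1/2293546) = 668897/1146773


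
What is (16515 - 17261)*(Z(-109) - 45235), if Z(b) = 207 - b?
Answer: 33509574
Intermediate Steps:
(16515 - 17261)*(Z(-109) - 45235) = (16515 - 17261)*((207 - 1*(-109)) - 45235) = -746*((207 + 109) - 45235) = -746*(316 - 45235) = -746*(-44919) = 33509574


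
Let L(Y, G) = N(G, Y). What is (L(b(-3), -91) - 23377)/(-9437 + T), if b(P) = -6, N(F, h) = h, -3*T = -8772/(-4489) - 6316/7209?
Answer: 2270105888949/916212846335 ≈ 2.4777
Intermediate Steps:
T = -34884824/97083603 (T = -(-8772/(-4489) - 6316/7209)/3 = -(-8772*(-1/4489) - 6316*1/7209)/3 = -(8772/4489 - 6316/7209)/3 = -⅓*34884824/32361201 = -34884824/97083603 ≈ -0.35933)
L(Y, G) = Y
(L(b(-3), -91) - 23377)/(-9437 + T) = (-6 - 23377)/(-9437 - 34884824/97083603) = -23383/(-916212846335/97083603) = -23383*(-97083603/916212846335) = 2270105888949/916212846335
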